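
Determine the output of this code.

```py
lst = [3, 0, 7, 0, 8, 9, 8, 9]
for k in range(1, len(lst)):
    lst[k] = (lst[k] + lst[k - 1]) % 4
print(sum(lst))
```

k=1: lst[1] = (0+3)%4 = 3 → [3, 3, 7, 0, 8, 9, 8, 9]
k=2: lst[2] = (7+3)%4 = 2 → [3, 3, 2, 0, 8, 9, 8, 9]
k=3: lst[3] = (0+2)%4 = 2 → [3, 3, 2, 2, 8, 9, 8, 9]
k=4: lst[4] = (8+2)%4 = 2 → [3, 3, 2, 2, 2, 9, 8, 9]
k=5: lst[5] = (9+2)%4 = 3 → [3, 3, 2, 2, 2, 3, 8, 9]
k=6: lst[6] = (8+3)%4 = 3 → [3, 3, 2, 2, 2, 3, 3, 9]
k=7: lst[7] = (9+3)%4 = 0 → [3, 3, 2, 2, 2, 3, 3, 0]
sum = 18

18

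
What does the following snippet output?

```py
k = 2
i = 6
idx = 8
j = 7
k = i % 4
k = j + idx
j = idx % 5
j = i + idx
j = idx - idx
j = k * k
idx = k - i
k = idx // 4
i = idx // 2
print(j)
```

k = 6%4 = 2
k = 7+8 = 15
j = 8%5 = 3
j = 6+8 = 14
j = 8-8 = 0
j = 15*15 = 225
idx = 15-6 = 9
k = 9//4 = 2
i = 9//2 = 4

225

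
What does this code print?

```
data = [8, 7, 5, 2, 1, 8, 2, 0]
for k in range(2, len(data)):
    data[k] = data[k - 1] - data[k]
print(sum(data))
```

k=2: data[2] = 7-5 = 2 → [8, 7, 2, 2, 1, 8, 2, 0]
k=3: data[3] = 2-2 = 0 → [8, 7, 2, 0, 1, 8, 2, 0]
k=4: data[4] = 0-1 = -1 → [8, 7, 2, 0, -1, 8, 2, 0]
k=5: data[5] = (-1)-8 = -9 → [8, 7, 2, 0, -1, -9, 2, 0]
k=6: data[6] = (-9)-2 = -11 → [8, 7, 2, 0, -1, -9, -11, 0]
k=7: data[7] = (-11)-0 = -11 → [8, 7, 2, 0, -1, -9, -11, -11]
sum = -15

-15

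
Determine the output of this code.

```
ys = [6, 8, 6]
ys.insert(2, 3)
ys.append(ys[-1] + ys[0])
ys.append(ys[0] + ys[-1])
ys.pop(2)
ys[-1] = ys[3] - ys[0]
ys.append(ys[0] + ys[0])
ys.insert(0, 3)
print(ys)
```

[3, 6, 8, 6, 12, 6, 12]

insert 3 at 2 → [6, 8, 3, 6]
append ys[-1]+ys[0] = 6+6 = 12 → [6, 8, 3, 6, 12]
append ys[0]+ys[-1] = 6+12 = 18 → [6, 8, 3, 6, 12, 18]
pop(2) removes 3 → [6, 8, 6, 12, 18]
ys[-1] = ys[3]-ys[0] = 12-6 = 6 → [6, 8, 6, 12, 6]
append ys[0]+ys[0] = 6+6 = 12 → [6, 8, 6, 12, 6, 12]
insert 3 at 0 → [3, 6, 8, 6, 12, 6, 12]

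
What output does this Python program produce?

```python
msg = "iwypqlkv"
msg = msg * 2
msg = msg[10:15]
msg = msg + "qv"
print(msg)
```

ypqlkqv

repeat ×2 → 'iwypqlkviwypqlkv'
slice [10:15] → 'ypqlk'
+ 'qv' → 'ypqlkqv'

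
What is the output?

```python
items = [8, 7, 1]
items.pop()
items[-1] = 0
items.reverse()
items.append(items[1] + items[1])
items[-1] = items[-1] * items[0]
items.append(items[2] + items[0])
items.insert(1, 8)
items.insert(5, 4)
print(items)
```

pop() removes 1 → [8, 7]
items[-1] = 0 → [8, 0]
reverse → [0, 8]
append items[1]+items[1] = 8+8 = 16 → [0, 8, 16]
items[-1] = items[-1]*items[0] = 16*0 = 0 → [0, 8, 0]
append items[2]+items[0] = 0+0 = 0 → [0, 8, 0, 0]
insert 8 at 1 → [0, 8, 8, 0, 0]
insert 4 at 5 → [0, 8, 8, 0, 0, 4]

[0, 8, 8, 0, 0, 4]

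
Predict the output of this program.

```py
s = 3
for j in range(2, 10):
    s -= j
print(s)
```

j=2: s = 3-2 = 1
j=3: s = 1-3 = -2
j=4: s = (-2)-4 = -6
j=5: s = (-6)-5 = -11
j=6: s = (-11)-6 = -17
j=7: s = (-17)-7 = -24
j=8: s = (-24)-8 = -32
j=9: s = (-32)-9 = -41

-41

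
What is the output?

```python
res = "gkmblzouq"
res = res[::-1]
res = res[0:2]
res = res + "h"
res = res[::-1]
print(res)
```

reverse → 'quozlbmkg'
slice [0:2] → 'qu'
+ 'h' → 'quh'
reverse → 'huq'

huq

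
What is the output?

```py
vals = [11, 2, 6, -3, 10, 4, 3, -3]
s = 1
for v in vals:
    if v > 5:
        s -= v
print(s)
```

v=11: >5, s = 1-11 = -10
v=2: not >5
v=6: >5, s = (-10)-6 = -16
v=-3: not >5
v=10: >5, s = (-16)-10 = -26
v=4: not >5
v=3: not >5
v=-3: not >5

-26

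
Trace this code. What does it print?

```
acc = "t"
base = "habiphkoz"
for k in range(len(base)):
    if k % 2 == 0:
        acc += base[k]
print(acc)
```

k=0: add 'h' → 'th'
k=1: skip
k=2: add 'b' → 'thb'
k=3: skip
k=4: add 'p' → 'thbp'
k=5: skip
k=6: add 'k' → 'thbpk'
k=7: skip
k=8: add 'z' → 'thbpkz'

thbpkz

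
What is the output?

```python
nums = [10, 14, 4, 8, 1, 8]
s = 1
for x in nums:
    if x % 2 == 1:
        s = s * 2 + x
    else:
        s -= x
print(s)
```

-77

x=10: not odd, s = 1-10 = -9
x=14: not odd, s = (-9)-14 = -23
x=4: not odd, s = (-23)-4 = -27
x=8: not odd, s = (-27)-8 = -35
x=1: odd, s = (-35)*2+1 = -69
x=8: not odd, s = (-69)-8 = -77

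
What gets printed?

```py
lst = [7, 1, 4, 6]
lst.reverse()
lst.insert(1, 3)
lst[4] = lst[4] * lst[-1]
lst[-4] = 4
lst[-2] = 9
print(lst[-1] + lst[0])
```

reverse → [6, 4, 1, 7]
insert 3 at 1 → [6, 3, 4, 1, 7]
lst[4] = lst[4]*lst[-1] = 7*7 = 49 → [6, 3, 4, 1, 49]
lst[-4] = 4 → [6, 4, 4, 1, 49]
lst[-2] = 9 → [6, 4, 4, 9, 49]
lst[-1]+lst[0] = 49+6 = 55

55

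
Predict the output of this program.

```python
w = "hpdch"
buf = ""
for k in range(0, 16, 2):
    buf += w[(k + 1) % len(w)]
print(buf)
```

k=0: add w[1]='p' → 'p'
k=2: add w[3]='c' → 'pc'
k=4: add w[0]='h' → 'pch'
k=6: add w[2]='d' → 'pchd'
k=8: add w[4]='h' → 'pchdh'
k=10: add w[1]='p' → 'pchdhp'
k=12: add w[3]='c' → 'pchdhpc'
k=14: add w[0]='h' → 'pchdhpch'

pchdhpch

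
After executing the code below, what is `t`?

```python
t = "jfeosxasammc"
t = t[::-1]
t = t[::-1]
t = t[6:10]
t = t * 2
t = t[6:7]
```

reverse → 'cmmasaxsoefj'
reverse → 'jfeosxasammc'
slice [6:10] → 'asam'
repeat ×2 → 'asamasam'
slice [6:7] → 'a'

'a'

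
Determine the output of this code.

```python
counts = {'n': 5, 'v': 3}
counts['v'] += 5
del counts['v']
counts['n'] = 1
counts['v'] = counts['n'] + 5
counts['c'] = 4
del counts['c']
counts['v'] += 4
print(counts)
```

{'n': 1, 'v': 10}

counts['v'] = 3+5 = 8 → {'n': 5, 'v': 8}
del 'v' → {'n': 5}
counts['n'] = 1 → {'n': 1}
counts['v'] = counts['n']+5 = 6 → {'n': 1, 'v': 6}
counts['c'] = 4 → {'n': 1, 'v': 6, 'c': 4}
del 'c' → {'n': 1, 'v': 6}
counts['v'] = 6+4 = 10 → {'n': 1, 'v': 10}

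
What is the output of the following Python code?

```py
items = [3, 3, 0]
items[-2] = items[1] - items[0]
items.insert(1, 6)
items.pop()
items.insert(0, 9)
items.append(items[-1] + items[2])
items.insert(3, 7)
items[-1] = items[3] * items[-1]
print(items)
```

items[-2] = items[1]-items[0] = 3-3 = 0 → [3, 0, 0]
insert 6 at 1 → [3, 6, 0, 0]
pop() removes 0 → [3, 6, 0]
insert 9 at 0 → [9, 3, 6, 0]
append items[-1]+items[2] = 0+6 = 6 → [9, 3, 6, 0, 6]
insert 7 at 3 → [9, 3, 6, 7, 0, 6]
items[-1] = items[3]*items[-1] = 7*6 = 42 → [9, 3, 6, 7, 0, 42]

[9, 3, 6, 7, 0, 42]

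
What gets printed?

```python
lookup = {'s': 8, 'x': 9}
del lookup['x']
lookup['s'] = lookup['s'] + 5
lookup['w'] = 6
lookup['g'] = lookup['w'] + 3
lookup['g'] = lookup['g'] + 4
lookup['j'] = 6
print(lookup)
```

del 'x' → {'s': 8}
lookup['s'] = lookup['s']+5 = 13 → {'s': 13}
lookup['w'] = 6 → {'s': 13, 'w': 6}
lookup['g'] = lookup['w']+3 = 9 → {'s': 13, 'w': 6, 'g': 9}
lookup['g'] = lookup['g']+4 = 13 → {'s': 13, 'w': 6, 'g': 13}
lookup['j'] = 6 → {'s': 13, 'w': 6, 'g': 13, 'j': 6}

{'s': 13, 'w': 6, 'g': 13, 'j': 6}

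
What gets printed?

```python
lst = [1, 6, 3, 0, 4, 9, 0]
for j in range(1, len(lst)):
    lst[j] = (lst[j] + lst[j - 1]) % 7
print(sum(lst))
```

j=1: lst[1] = (6+1)%7 = 0 → [1, 0, 3, 0, 4, 9, 0]
j=2: lst[2] = (3+0)%7 = 3 → [1, 0, 3, 0, 4, 9, 0]
j=3: lst[3] = (0+3)%7 = 3 → [1, 0, 3, 3, 4, 9, 0]
j=4: lst[4] = (4+3)%7 = 0 → [1, 0, 3, 3, 0, 9, 0]
j=5: lst[5] = (9+0)%7 = 2 → [1, 0, 3, 3, 0, 2, 0]
j=6: lst[6] = (0+2)%7 = 2 → [1, 0, 3, 3, 0, 2, 2]
sum = 11

11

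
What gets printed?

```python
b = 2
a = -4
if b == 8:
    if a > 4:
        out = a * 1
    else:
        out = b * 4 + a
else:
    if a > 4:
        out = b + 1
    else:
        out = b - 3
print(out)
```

b=2, a=-4
b == 8 is False; a > 4 is False
→ out = b - 3 = -1

-1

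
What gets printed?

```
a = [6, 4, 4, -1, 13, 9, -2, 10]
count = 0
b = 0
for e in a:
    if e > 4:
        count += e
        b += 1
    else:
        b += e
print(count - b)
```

e=6: >4, count = 0+6 = 6; b=1
e=4: not >4; b=5
e=4: not >4; b=9
e=-1: not >4; b=8
e=13: >4, count = 6+13 = 19; b=9
e=9: >4, count = 19+9 = 28; b=10
e=-2: not >4; b=8
e=10: >4, count = 28+10 = 38; b=9
count-b = 38-9 = 29

29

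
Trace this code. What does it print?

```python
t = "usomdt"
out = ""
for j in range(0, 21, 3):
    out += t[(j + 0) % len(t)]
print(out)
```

j=0: add t[0]='u' → 'u'
j=3: add t[3]='m' → 'um'
j=6: add t[0]='u' → 'umu'
j=9: add t[3]='m' → 'umum'
j=12: add t[0]='u' → 'umumu'
j=15: add t[3]='m' → 'umumum'
j=18: add t[0]='u' → 'umumumu'

umumumu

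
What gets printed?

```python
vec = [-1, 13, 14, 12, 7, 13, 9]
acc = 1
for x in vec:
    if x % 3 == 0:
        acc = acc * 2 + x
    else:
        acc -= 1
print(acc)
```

x=-1: not %3==0, acc = 1-1 = 0
x=13: not %3==0, acc = 0-1 = -1
x=14: not %3==0, acc = (-1)-1 = -2
x=12: %3==0, acc = (-2)*2+12 = 8
x=7: not %3==0, acc = 8-1 = 7
x=13: not %3==0, acc = 7-1 = 6
x=9: %3==0, acc = 6*2+9 = 21

21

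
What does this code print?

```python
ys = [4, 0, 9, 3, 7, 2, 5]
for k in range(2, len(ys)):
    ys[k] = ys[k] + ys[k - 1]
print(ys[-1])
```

26

k=2: ys[2] = 9+0 = 9 → [4, 0, 9, 3, 7, 2, 5]
k=3: ys[3] = 3+9 = 12 → [4, 0, 9, 12, 7, 2, 5]
k=4: ys[4] = 7+12 = 19 → [4, 0, 9, 12, 19, 2, 5]
k=5: ys[5] = 2+19 = 21 → [4, 0, 9, 12, 19, 21, 5]
k=6: ys[6] = 5+21 = 26 → [4, 0, 9, 12, 19, 21, 26]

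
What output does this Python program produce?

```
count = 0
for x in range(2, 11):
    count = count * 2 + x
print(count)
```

x=2: count = 0*2+2 = 2
x=3: count = 2*2+3 = 7
x=4: count = 7*2+4 = 18
x=5: count = 18*2+5 = 41
x=6: count = 41*2+6 = 88
x=7: count = 88*2+7 = 183
x=8: count = 183*2+8 = 374
x=9: count = 374*2+9 = 757
x=10: count = 757*2+10 = 1524

1524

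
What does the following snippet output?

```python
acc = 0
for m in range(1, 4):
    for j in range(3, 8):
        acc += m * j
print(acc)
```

m=1,j=3: acc = 0+3 = 3
m=1,j=4: acc = 3+4 = 7
m=1,j=5: acc = 7+5 = 12
m=1,j=6: acc = 12+6 = 18
m=1,j=7: acc = 18+7 = 25
m=2,j=3: acc = 25+6 = 31
m=2,j=4: acc = 31+8 = 39
m=2,j=5: acc = 39+10 = 49
m=2,j=6: acc = 49+12 = 61
m=2,j=7: acc = 61+14 = 75
m=3,j=3: acc = 75+9 = 84
m=3,j=4: acc = 84+12 = 96
m=3,j=5: acc = 96+15 = 111
m=3,j=6: acc = 111+18 = 129
m=3,j=7: acc = 129+21 = 150

150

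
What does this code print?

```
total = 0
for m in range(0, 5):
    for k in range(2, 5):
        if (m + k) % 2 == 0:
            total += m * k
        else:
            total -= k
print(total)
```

m=0,k=2: even sum, total = 0+0 = 0
m=0,k=3: odd sum, total = 0-3 = -3
m=0,k=4: even sum, total = (-3)+0 = -3
m=1,k=2: odd sum, total = (-3)-2 = -5
m=1,k=3: even sum, total = (-5)+3 = -2
m=1,k=4: odd sum, total = (-2)-4 = -6
m=2,k=2: even sum, total = (-6)+4 = -2
m=2,k=3: odd sum, total = (-2)-3 = -5
m=2,k=4: even sum, total = (-5)+8 = 3
m=3,k=2: odd sum, total = 3-2 = 1
m=3,k=3: even sum, total = 1+9 = 10
m=3,k=4: odd sum, total = 10-4 = 6
m=4,k=2: even sum, total = 6+8 = 14
m=4,k=3: odd sum, total = 14-3 = 11
m=4,k=4: even sum, total = 11+16 = 27

27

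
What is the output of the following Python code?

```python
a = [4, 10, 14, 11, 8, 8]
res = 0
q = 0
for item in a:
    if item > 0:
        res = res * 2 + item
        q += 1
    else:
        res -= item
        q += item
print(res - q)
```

item=4: >0, res = 0*2+4 = 4; q=1
item=10: >0, res = 4*2+10 = 18; q=2
item=14: >0, res = 18*2+14 = 50; q=3
item=11: >0, res = 50*2+11 = 111; q=4
item=8: >0, res = 111*2+8 = 230; q=5
item=8: >0, res = 230*2+8 = 468; q=6
res-q = 468-6 = 462

462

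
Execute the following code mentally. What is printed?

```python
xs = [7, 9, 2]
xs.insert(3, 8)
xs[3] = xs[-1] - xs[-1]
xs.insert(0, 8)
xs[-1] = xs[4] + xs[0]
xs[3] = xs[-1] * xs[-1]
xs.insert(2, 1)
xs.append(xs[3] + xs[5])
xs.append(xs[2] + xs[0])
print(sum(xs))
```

insert 8 at 3 → [7, 9, 2, 8]
xs[3] = xs[-1]-xs[-1] = 8-8 = 0 → [7, 9, 2, 0]
insert 8 at 0 → [8, 7, 9, 2, 0]
xs[-1] = xs[4]+xs[0] = 0+8 = 8 → [8, 7, 9, 2, 8]
xs[3] = xs[-1]*xs[-1] = 8*8 = 64 → [8, 7, 9, 64, 8]
insert 1 at 2 → [8, 7, 1, 9, 64, 8]
append xs[3]+xs[5] = 9+8 = 17 → [8, 7, 1, 9, 64, 8, 17]
append xs[2]+xs[0] = 1+8 = 9 → [8, 7, 1, 9, 64, 8, 17, 9]
sum = 123

123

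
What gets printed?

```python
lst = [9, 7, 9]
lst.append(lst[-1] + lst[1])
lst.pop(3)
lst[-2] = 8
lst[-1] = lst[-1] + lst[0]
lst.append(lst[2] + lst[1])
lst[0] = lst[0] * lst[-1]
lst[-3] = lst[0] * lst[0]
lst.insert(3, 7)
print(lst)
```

append lst[-1]+lst[1] = 9+7 = 16 → [9, 7, 9, 16]
pop(3) removes 16 → [9, 7, 9]
lst[-2] = 8 → [9, 8, 9]
lst[-1] = lst[-1]+lst[0] = 9+9 = 18 → [9, 8, 18]
append lst[2]+lst[1] = 18+8 = 26 → [9, 8, 18, 26]
lst[0] = lst[0]*lst[-1] = 9*26 = 234 → [234, 8, 18, 26]
lst[-3] = lst[0]*lst[0] = 234*234 = 54756 → [234, 54756, 18, 26]
insert 7 at 3 → [234, 54756, 18, 7, 26]

[234, 54756, 18, 7, 26]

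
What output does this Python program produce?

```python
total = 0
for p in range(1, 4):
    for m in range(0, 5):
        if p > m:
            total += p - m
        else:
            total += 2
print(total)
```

p=1,m=0: 1>0, total = 0+1 = 1
p=1,m=1: not 1>1, total = 1+2 = 3
p=1,m=2: not 1>2, total = 3+2 = 5
p=1,m=3: not 1>3, total = 5+2 = 7
p=1,m=4: not 1>4, total = 7+2 = 9
p=2,m=0: 2>0, total = 9+2 = 11
p=2,m=1: 2>1, total = 11+1 = 12
p=2,m=2: not 2>2, total = 12+2 = 14
p=2,m=3: not 2>3, total = 14+2 = 16
p=2,m=4: not 2>4, total = 16+2 = 18
p=3,m=0: 3>0, total = 18+3 = 21
p=3,m=1: 3>1, total = 21+2 = 23
p=3,m=2: 3>2, total = 23+1 = 24
p=3,m=3: not 3>3, total = 24+2 = 26
p=3,m=4: not 3>4, total = 26+2 = 28

28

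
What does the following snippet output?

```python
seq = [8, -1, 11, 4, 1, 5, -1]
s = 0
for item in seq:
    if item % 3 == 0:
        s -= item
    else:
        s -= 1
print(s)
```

-7

item=8: not %3==0, s = 0-1 = -1
item=-1: not %3==0, s = (-1)-1 = -2
item=11: not %3==0, s = (-2)-1 = -3
item=4: not %3==0, s = (-3)-1 = -4
item=1: not %3==0, s = (-4)-1 = -5
item=5: not %3==0, s = (-5)-1 = -6
item=-1: not %3==0, s = (-6)-1 = -7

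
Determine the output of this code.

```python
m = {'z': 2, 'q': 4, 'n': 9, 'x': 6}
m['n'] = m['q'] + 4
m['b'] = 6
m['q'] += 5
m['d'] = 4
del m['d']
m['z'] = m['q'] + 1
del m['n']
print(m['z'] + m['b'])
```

16

m['n'] = m['q']+4 = 8 → {'z': 2, 'q': 4, 'n': 8, 'x': 6}
m['b'] = 6 → {'z': 2, 'q': 4, 'n': 8, 'x': 6, 'b': 6}
m['q'] = 4+5 = 9 → {'z': 2, 'q': 9, 'n': 8, 'x': 6, 'b': 6}
m['d'] = 4 → {'z': 2, 'q': 9, 'n': 8, 'x': 6, 'b': 6, 'd': 4}
del 'd' → {'z': 2, 'q': 9, 'n': 8, 'x': 6, 'b': 6}
m['z'] = m['q']+1 = 10 → {'z': 10, 'q': 9, 'n': 8, 'x': 6, 'b': 6}
del 'n' → {'z': 10, 'q': 9, 'x': 6, 'b': 6}
m['z']+m['b'] = 10+6 = 16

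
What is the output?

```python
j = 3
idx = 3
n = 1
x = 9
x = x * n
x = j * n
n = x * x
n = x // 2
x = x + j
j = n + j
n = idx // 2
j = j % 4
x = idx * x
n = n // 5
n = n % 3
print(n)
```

x = 9*1 = 9
x = 3*1 = 3
n = 3*3 = 9
n = 3//2 = 1
x = 3+3 = 6
j = 1+3 = 4
n = 3//2 = 1
j = 4%4 = 0
x = 3*6 = 18
n = 1//5 = 0
n = 0%3 = 0

0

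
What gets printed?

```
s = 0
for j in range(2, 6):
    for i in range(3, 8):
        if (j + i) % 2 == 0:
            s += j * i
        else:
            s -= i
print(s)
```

130

j=2,i=3: odd sum, s = 0-3 = -3
j=2,i=4: even sum, s = (-3)+8 = 5
j=2,i=5: odd sum, s = 5-5 = 0
j=2,i=6: even sum, s = 0+12 = 12
j=2,i=7: odd sum, s = 12-7 = 5
j=3,i=3: even sum, s = 5+9 = 14
j=3,i=4: odd sum, s = 14-4 = 10
j=3,i=5: even sum, s = 10+15 = 25
j=3,i=6: odd sum, s = 25-6 = 19
j=3,i=7: even sum, s = 19+21 = 40
j=4,i=3: odd sum, s = 40-3 = 37
j=4,i=4: even sum, s = 37+16 = 53
j=4,i=5: odd sum, s = 53-5 = 48
j=4,i=6: even sum, s = 48+24 = 72
j=4,i=7: odd sum, s = 72-7 = 65
j=5,i=3: even sum, s = 65+15 = 80
j=5,i=4: odd sum, s = 80-4 = 76
j=5,i=5: even sum, s = 76+25 = 101
j=5,i=6: odd sum, s = 101-6 = 95
j=5,i=7: even sum, s = 95+35 = 130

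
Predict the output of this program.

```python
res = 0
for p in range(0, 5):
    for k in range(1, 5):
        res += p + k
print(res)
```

90

p=0,k=1: res = 0+1 = 1
p=0,k=2: res = 1+2 = 3
p=0,k=3: res = 3+3 = 6
p=0,k=4: res = 6+4 = 10
p=1,k=1: res = 10+2 = 12
p=1,k=2: res = 12+3 = 15
p=1,k=3: res = 15+4 = 19
p=1,k=4: res = 19+5 = 24
p=2,k=1: res = 24+3 = 27
p=2,k=2: res = 27+4 = 31
p=2,k=3: res = 31+5 = 36
p=2,k=4: res = 36+6 = 42
p=3,k=1: res = 42+4 = 46
p=3,k=2: res = 46+5 = 51
p=3,k=3: res = 51+6 = 57
p=3,k=4: res = 57+7 = 64
p=4,k=1: res = 64+5 = 69
p=4,k=2: res = 69+6 = 75
p=4,k=3: res = 75+7 = 82
p=4,k=4: res = 82+8 = 90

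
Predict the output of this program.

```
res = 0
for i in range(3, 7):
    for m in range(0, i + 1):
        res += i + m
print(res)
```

156

i=3,m=0: res = 0+3 = 3
i=3,m=1: res = 3+4 = 7
i=3,m=2: res = 7+5 = 12
i=3,m=3: res = 12+6 = 18
i=4,m=0: res = 18+4 = 22
i=4,m=1: res = 22+5 = 27
i=4,m=2: res = 27+6 = 33
i=4,m=3: res = 33+7 = 40
i=4,m=4: res = 40+8 = 48
i=5,m=0: res = 48+5 = 53
i=5,m=1: res = 53+6 = 59
i=5,m=2: res = 59+7 = 66
i=5,m=3: res = 66+8 = 74
i=5,m=4: res = 74+9 = 83
i=5,m=5: res = 83+10 = 93
i=6,m=0: res = 93+6 = 99
i=6,m=1: res = 99+7 = 106
i=6,m=2: res = 106+8 = 114
i=6,m=3: res = 114+9 = 123
i=6,m=4: res = 123+10 = 133
i=6,m=5: res = 133+11 = 144
i=6,m=6: res = 144+12 = 156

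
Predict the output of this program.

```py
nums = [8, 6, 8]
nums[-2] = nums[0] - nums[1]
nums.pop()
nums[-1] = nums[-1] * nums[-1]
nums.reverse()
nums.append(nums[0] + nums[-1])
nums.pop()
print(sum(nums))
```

nums[-2] = nums[0]-nums[1] = 8-6 = 2 → [8, 2, 8]
pop() removes 8 → [8, 2]
nums[-1] = nums[-1]*nums[-1] = 2*2 = 4 → [8, 4]
reverse → [4, 8]
append nums[0]+nums[-1] = 4+8 = 12 → [4, 8, 12]
pop() removes 12 → [4, 8]
sum = 12

12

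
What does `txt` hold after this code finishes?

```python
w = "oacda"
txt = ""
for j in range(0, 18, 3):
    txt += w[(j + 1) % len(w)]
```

j=0: add w[1]='a' → 'a'
j=3: add w[4]='a' → 'aa'
j=6: add w[2]='c' → 'aac'
j=9: add w[0]='o' → 'aaco'
j=12: add w[3]='d' → 'aacod'
j=15: add w[1]='a' → 'aacoda'

'aacoda'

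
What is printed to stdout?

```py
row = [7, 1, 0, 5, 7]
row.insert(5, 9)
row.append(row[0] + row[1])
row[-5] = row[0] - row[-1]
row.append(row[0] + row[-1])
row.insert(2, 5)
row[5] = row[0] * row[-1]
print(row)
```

insert 9 at 5 → [7, 1, 0, 5, 7, 9]
append row[0]+row[1] = 7+1 = 8 → [7, 1, 0, 5, 7, 9, 8]
row[-5] = row[0]-row[-1] = 7-8 = -1 → [7, 1, -1, 5, 7, 9, 8]
append row[0]+row[-1] = 7+8 = 15 → [7, 1, -1, 5, 7, 9, 8, 15]
insert 5 at 2 → [7, 1, 5, -1, 5, 7, 9, 8, 15]
row[5] = row[0]*row[-1] = 7*15 = 105 → [7, 1, 5, -1, 5, 105, 9, 8, 15]

[7, 1, 5, -1, 5, 105, 9, 8, 15]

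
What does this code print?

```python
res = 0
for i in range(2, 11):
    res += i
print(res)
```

i=2: res = 0+2 = 2
i=3: res = 2+3 = 5
i=4: res = 5+4 = 9
i=5: res = 9+5 = 14
i=6: res = 14+6 = 20
i=7: res = 20+7 = 27
i=8: res = 27+8 = 35
i=9: res = 35+9 = 44
i=10: res = 44+10 = 54

54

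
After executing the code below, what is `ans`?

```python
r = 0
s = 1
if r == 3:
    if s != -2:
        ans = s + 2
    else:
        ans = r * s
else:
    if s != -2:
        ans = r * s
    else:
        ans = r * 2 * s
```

0

r=0, s=1
r == 3 is False; s != -2 is True
→ ans = r * s = 0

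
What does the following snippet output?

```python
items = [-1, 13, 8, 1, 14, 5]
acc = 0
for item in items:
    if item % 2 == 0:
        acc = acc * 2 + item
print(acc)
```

item=-1: not even
item=13: not even
item=8: even, acc = 0*2+8 = 8
item=1: not even
item=14: even, acc = 8*2+14 = 30
item=5: not even

30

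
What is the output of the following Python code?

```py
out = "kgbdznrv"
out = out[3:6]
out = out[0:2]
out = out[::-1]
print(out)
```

slice [3:6] → 'dzn'
slice [0:2] → 'dz'
reverse → 'zd'

zd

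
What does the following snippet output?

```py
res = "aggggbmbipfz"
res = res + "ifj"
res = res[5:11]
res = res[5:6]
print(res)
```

+ 'ifj' → 'aggggbmbipfzifj'
slice [5:11] → 'bmbipf'
slice [5:6] → 'f'

f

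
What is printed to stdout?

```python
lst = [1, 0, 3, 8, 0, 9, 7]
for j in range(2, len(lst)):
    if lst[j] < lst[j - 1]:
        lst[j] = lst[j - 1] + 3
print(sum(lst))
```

54

j=2: 3>=0, unchanged → [1, 0, 3, 8, 0, 9, 7]
j=3: 8>=3, unchanged → [1, 0, 3, 8, 0, 9, 7]
j=4: 0<8, lst[4] = 8+3 = 11 → [1, 0, 3, 8, 11, 9, 7]
j=5: 9<11, lst[5] = 11+3 = 14 → [1, 0, 3, 8, 11, 14, 7]
j=6: 7<14, lst[6] = 14+3 = 17 → [1, 0, 3, 8, 11, 14, 17]
sum = 54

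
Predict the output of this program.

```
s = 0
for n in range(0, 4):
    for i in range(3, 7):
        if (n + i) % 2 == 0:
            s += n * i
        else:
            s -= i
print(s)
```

n=0,i=3: odd sum, s = 0-3 = -3
n=0,i=4: even sum, s = (-3)+0 = -3
n=0,i=5: odd sum, s = (-3)-5 = -8
n=0,i=6: even sum, s = (-8)+0 = -8
n=1,i=3: even sum, s = (-8)+3 = -5
n=1,i=4: odd sum, s = (-5)-4 = -9
n=1,i=5: even sum, s = (-9)+5 = -4
n=1,i=6: odd sum, s = (-4)-6 = -10
n=2,i=3: odd sum, s = (-10)-3 = -13
n=2,i=4: even sum, s = (-13)+8 = -5
n=2,i=5: odd sum, s = (-5)-5 = -10
n=2,i=6: even sum, s = (-10)+12 = 2
n=3,i=3: even sum, s = 2+9 = 11
n=3,i=4: odd sum, s = 11-4 = 7
n=3,i=5: even sum, s = 7+15 = 22
n=3,i=6: odd sum, s = 22-6 = 16

16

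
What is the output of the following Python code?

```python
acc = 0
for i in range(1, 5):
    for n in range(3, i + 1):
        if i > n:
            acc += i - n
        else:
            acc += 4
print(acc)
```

9

i=3,n=3: not 3>3, acc = 0+4 = 4
i=4,n=3: 4>3, acc = 4+1 = 5
i=4,n=4: not 4>4, acc = 5+4 = 9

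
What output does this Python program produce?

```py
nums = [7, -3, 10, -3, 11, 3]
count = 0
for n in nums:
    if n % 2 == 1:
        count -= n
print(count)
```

n=7: odd, count = 0-7 = -7
n=-3: odd, count = (-7)-(-3) = -4
n=10: not odd
n=-3: odd, count = (-4)-(-3) = -1
n=11: odd, count = (-1)-11 = -12
n=3: odd, count = (-12)-3 = -15

-15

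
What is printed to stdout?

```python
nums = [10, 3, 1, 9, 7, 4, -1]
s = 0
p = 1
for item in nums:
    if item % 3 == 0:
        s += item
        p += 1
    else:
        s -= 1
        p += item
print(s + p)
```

31

item=10: not %3==0, s = 0-1 = -1; p=11
item=3: %3==0, s = (-1)+3 = 2; p=12
item=1: not %3==0, s = 2-1 = 1; p=13
item=9: %3==0, s = 1+9 = 10; p=14
item=7: not %3==0, s = 10-1 = 9; p=21
item=4: not %3==0, s = 9-1 = 8; p=25
item=-1: not %3==0, s = 8-1 = 7; p=24
s+p = 7+24 = 31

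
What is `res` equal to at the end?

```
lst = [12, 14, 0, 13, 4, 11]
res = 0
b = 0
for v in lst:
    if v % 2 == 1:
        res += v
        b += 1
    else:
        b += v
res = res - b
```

-8

v=12: not odd; b=12
v=14: not odd; b=26
v=0: not odd; b=26
v=13: odd, res = 0+13 = 13; b=27
v=4: not odd; b=31
v=11: odd, res = 13+11 = 24; b=32
res-b = 24-32 = -8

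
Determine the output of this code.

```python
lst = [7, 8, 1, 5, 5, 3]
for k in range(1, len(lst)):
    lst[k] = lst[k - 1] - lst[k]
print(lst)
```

k=1: lst[1] = 7-8 = -1 → [7, -1, 1, 5, 5, 3]
k=2: lst[2] = (-1)-1 = -2 → [7, -1, -2, 5, 5, 3]
k=3: lst[3] = (-2)-5 = -7 → [7, -1, -2, -7, 5, 3]
k=4: lst[4] = (-7)-5 = -12 → [7, -1, -2, -7, -12, 3]
k=5: lst[5] = (-12)-3 = -15 → [7, -1, -2, -7, -12, -15]

[7, -1, -2, -7, -12, -15]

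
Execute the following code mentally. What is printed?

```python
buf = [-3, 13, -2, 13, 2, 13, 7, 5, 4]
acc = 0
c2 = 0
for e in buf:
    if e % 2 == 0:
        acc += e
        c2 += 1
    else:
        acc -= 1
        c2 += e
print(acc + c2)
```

49

e=-3: not even, acc = 0-1 = -1; c2=-3
e=13: not even, acc = (-1)-1 = -2; c2=10
e=-2: even, acc = (-2)+(-2) = -4; c2=11
e=13: not even, acc = (-4)-1 = -5; c2=24
e=2: even, acc = (-5)+2 = -3; c2=25
e=13: not even, acc = (-3)-1 = -4; c2=38
e=7: not even, acc = (-4)-1 = -5; c2=45
e=5: not even, acc = (-5)-1 = -6; c2=50
e=4: even, acc = (-6)+4 = -2; c2=51
acc+c2 = (-2)+51 = 49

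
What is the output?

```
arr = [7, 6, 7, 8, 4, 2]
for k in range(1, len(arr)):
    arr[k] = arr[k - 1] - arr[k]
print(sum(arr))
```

-50

k=1: arr[1] = 7-6 = 1 → [7, 1, 7, 8, 4, 2]
k=2: arr[2] = 1-7 = -6 → [7, 1, -6, 8, 4, 2]
k=3: arr[3] = (-6)-8 = -14 → [7, 1, -6, -14, 4, 2]
k=4: arr[4] = (-14)-4 = -18 → [7, 1, -6, -14, -18, 2]
k=5: arr[5] = (-18)-2 = -20 → [7, 1, -6, -14, -18, -20]
sum = -50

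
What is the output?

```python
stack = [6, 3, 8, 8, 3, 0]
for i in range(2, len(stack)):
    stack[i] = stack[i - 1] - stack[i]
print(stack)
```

[6, 3, -5, -13, -16, -16]

i=2: stack[2] = 3-8 = -5 → [6, 3, -5, 8, 3, 0]
i=3: stack[3] = (-5)-8 = -13 → [6, 3, -5, -13, 3, 0]
i=4: stack[4] = (-13)-3 = -16 → [6, 3, -5, -13, -16, 0]
i=5: stack[5] = (-16)-0 = -16 → [6, 3, -5, -13, -16, -16]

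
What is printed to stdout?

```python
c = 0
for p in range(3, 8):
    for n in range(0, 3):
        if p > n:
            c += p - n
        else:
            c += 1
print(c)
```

p=3,n=0: 3>0, c = 0+3 = 3
p=3,n=1: 3>1, c = 3+2 = 5
p=3,n=2: 3>2, c = 5+1 = 6
p=4,n=0: 4>0, c = 6+4 = 10
p=4,n=1: 4>1, c = 10+3 = 13
p=4,n=2: 4>2, c = 13+2 = 15
p=5,n=0: 5>0, c = 15+5 = 20
p=5,n=1: 5>1, c = 20+4 = 24
p=5,n=2: 5>2, c = 24+3 = 27
p=6,n=0: 6>0, c = 27+6 = 33
p=6,n=1: 6>1, c = 33+5 = 38
p=6,n=2: 6>2, c = 38+4 = 42
p=7,n=0: 7>0, c = 42+7 = 49
p=7,n=1: 7>1, c = 49+6 = 55
p=7,n=2: 7>2, c = 55+5 = 60

60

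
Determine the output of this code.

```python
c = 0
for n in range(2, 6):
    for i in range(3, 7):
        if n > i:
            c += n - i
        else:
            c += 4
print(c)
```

n=2,i=3: not 2>3, c = 0+4 = 4
n=2,i=4: not 2>4, c = 4+4 = 8
n=2,i=5: not 2>5, c = 8+4 = 12
n=2,i=6: not 2>6, c = 12+4 = 16
n=3,i=3: not 3>3, c = 16+4 = 20
n=3,i=4: not 3>4, c = 20+4 = 24
n=3,i=5: not 3>5, c = 24+4 = 28
n=3,i=6: not 3>6, c = 28+4 = 32
n=4,i=3: 4>3, c = 32+1 = 33
n=4,i=4: not 4>4, c = 33+4 = 37
n=4,i=5: not 4>5, c = 37+4 = 41
n=4,i=6: not 4>6, c = 41+4 = 45
n=5,i=3: 5>3, c = 45+2 = 47
n=5,i=4: 5>4, c = 47+1 = 48
n=5,i=5: not 5>5, c = 48+4 = 52
n=5,i=6: not 5>6, c = 52+4 = 56

56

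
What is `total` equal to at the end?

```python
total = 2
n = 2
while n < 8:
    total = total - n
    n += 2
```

-10

n=2: total = 2-2 = 0
n=4: total = 0-4 = -4
n=6: total = (-4)-6 = -10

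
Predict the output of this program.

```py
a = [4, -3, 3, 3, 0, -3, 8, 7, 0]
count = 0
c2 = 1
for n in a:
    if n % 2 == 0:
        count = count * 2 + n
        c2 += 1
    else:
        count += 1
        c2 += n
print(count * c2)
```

n=4: even, count = 0*2+4 = 4; c2=2
n=-3: not even, count = 4+1 = 5; c2=-1
n=3: not even, count = 5+1 = 6; c2=2
n=3: not even, count = 6+1 = 7; c2=5
n=0: even, count = 7*2+0 = 14; c2=6
n=-3: not even, count = 14+1 = 15; c2=3
n=8: even, count = 15*2+8 = 38; c2=4
n=7: not even, count = 38+1 = 39; c2=11
n=0: even, count = 39*2+0 = 78; c2=12
count*c2 = 78*12 = 936

936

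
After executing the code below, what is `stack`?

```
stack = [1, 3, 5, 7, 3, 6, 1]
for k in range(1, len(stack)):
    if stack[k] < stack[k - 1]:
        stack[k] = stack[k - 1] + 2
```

k=1: 3>=1, unchanged → [1, 3, 5, 7, 3, 6, 1]
k=2: 5>=3, unchanged → [1, 3, 5, 7, 3, 6, 1]
k=3: 7>=5, unchanged → [1, 3, 5, 7, 3, 6, 1]
k=4: 3<7, stack[4] = 7+2 = 9 → [1, 3, 5, 7, 9, 6, 1]
k=5: 6<9, stack[5] = 9+2 = 11 → [1, 3, 5, 7, 9, 11, 1]
k=6: 1<11, stack[6] = 11+2 = 13 → [1, 3, 5, 7, 9, 11, 13]

[1, 3, 5, 7, 9, 11, 13]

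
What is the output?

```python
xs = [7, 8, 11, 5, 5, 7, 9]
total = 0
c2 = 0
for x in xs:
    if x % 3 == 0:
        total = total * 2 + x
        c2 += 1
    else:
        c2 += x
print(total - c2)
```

-35

x=7: not %3==0; c2=7
x=8: not %3==0; c2=15
x=11: not %3==0; c2=26
x=5: not %3==0; c2=31
x=5: not %3==0; c2=36
x=7: not %3==0; c2=43
x=9: %3==0, total = 0*2+9 = 9; c2=44
total-c2 = 9-44 = -35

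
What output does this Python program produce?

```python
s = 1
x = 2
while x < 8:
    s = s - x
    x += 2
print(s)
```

-11

x=2: s = 1-2 = -1
x=4: s = (-1)-4 = -5
x=6: s = (-5)-6 = -11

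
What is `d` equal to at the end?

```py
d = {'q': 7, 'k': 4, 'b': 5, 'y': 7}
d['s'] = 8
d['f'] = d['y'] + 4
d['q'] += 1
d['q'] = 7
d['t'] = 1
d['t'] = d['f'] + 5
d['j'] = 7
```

{'q': 7, 'k': 4, 'b': 5, 'y': 7, 's': 8, 'f': 11, 't': 16, 'j': 7}

d['s'] = 8 → {'q': 7, 'k': 4, 'b': 5, 'y': 7, 's': 8}
d['f'] = d['y']+4 = 11 → {'q': 7, 'k': 4, 'b': 5, 'y': 7, 's': 8, 'f': 11}
d['q'] = 7+1 = 8 → {'q': 8, 'k': 4, 'b': 5, 'y': 7, 's': 8, 'f': 11}
d['q'] = 7 → {'q': 7, 'k': 4, 'b': 5, 'y': 7, 's': 8, 'f': 11}
d['t'] = 1 → {'q': 7, 'k': 4, 'b': 5, 'y': 7, 's': 8, 'f': 11, 't': 1}
d['t'] = d['f']+5 = 16 → {'q': 7, 'k': 4, 'b': 5, 'y': 7, 's': 8, 'f': 11, 't': 16}
d['j'] = 7 → {'q': 7, 'k': 4, 'b': 5, 'y': 7, 's': 8, 'f': 11, 't': 16, 'j': 7}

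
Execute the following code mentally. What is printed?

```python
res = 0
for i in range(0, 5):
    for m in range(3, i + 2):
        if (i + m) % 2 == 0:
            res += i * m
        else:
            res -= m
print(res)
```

i=2,m=3: odd sum, res = 0-3 = -3
i=3,m=3: even sum, res = (-3)+9 = 6
i=3,m=4: odd sum, res = 6-4 = 2
i=4,m=3: odd sum, res = 2-3 = -1
i=4,m=4: even sum, res = (-1)+16 = 15
i=4,m=5: odd sum, res = 15-5 = 10

10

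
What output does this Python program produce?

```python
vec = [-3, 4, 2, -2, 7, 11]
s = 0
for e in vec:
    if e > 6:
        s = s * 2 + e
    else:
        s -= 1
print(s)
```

9

e=-3: not >6, s = 0-1 = -1
e=4: not >6, s = (-1)-1 = -2
e=2: not >6, s = (-2)-1 = -3
e=-2: not >6, s = (-3)-1 = -4
e=7: >6, s = (-4)*2+7 = -1
e=11: >6, s = (-1)*2+11 = 9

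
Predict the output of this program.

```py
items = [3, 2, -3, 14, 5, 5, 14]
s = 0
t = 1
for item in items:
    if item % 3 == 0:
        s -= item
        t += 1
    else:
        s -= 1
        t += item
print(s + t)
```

item=3: %3==0, s = 0-3 = -3; t=2
item=2: not %3==0, s = (-3)-1 = -4; t=4
item=-3: %3==0, s = (-4)-(-3) = -1; t=5
item=14: not %3==0, s = (-1)-1 = -2; t=19
item=5: not %3==0, s = (-2)-1 = -3; t=24
item=5: not %3==0, s = (-3)-1 = -4; t=29
item=14: not %3==0, s = (-4)-1 = -5; t=43
s+t = (-5)+43 = 38

38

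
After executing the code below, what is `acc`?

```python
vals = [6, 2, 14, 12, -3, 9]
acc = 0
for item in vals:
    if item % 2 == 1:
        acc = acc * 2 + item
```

3

item=6: not odd
item=2: not odd
item=14: not odd
item=12: not odd
item=-3: odd, acc = 0*2+(-3) = -3
item=9: odd, acc = (-3)*2+9 = 3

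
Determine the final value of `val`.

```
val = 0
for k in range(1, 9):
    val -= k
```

-36

k=1: val = 0-1 = -1
k=2: val = (-1)-2 = -3
k=3: val = (-3)-3 = -6
k=4: val = (-6)-4 = -10
k=5: val = (-10)-5 = -15
k=6: val = (-15)-6 = -21
k=7: val = (-21)-7 = -28
k=8: val = (-28)-8 = -36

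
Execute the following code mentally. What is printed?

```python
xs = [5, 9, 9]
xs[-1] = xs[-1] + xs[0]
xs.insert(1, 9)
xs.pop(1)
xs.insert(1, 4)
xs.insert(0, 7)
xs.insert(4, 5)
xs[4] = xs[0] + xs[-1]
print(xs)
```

[7, 5, 4, 9, 21, 14]

xs[-1] = xs[-1]+xs[0] = 9+5 = 14 → [5, 9, 14]
insert 9 at 1 → [5, 9, 9, 14]
pop(1) removes 9 → [5, 9, 14]
insert 4 at 1 → [5, 4, 9, 14]
insert 7 at 0 → [7, 5, 4, 9, 14]
insert 5 at 4 → [7, 5, 4, 9, 5, 14]
xs[4] = xs[0]+xs[-1] = 7+14 = 21 → [7, 5, 4, 9, 21, 14]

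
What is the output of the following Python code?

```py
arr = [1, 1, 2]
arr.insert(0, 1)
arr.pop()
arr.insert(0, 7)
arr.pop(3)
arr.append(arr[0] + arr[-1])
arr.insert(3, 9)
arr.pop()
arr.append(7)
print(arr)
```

[7, 1, 1, 9, 7]

insert 1 at 0 → [1, 1, 1, 2]
pop() removes 2 → [1, 1, 1]
insert 7 at 0 → [7, 1, 1, 1]
pop(3) removes 1 → [7, 1, 1]
append arr[0]+arr[-1] = 7+1 = 8 → [7, 1, 1, 8]
insert 9 at 3 → [7, 1, 1, 9, 8]
pop() removes 8 → [7, 1, 1, 9]
append 7 → [7, 1, 1, 9, 7]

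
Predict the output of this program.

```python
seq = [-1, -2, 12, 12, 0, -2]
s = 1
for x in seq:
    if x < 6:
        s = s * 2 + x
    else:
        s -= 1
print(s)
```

x=-1: <6, s = 1*2+(-1) = 1
x=-2: <6, s = 1*2+(-2) = 0
x=12: not <6, s = 0-1 = -1
x=12: not <6, s = (-1)-1 = -2
x=0: <6, s = (-2)*2+0 = -4
x=-2: <6, s = (-4)*2+(-2) = -10

-10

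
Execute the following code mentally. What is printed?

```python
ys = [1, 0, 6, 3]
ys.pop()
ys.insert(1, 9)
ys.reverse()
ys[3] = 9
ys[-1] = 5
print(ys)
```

[6, 0, 9, 5]

pop() removes 3 → [1, 0, 6]
insert 9 at 1 → [1, 9, 0, 6]
reverse → [6, 0, 9, 1]
ys[3] = 9 → [6, 0, 9, 9]
ys[-1] = 5 → [6, 0, 9, 5]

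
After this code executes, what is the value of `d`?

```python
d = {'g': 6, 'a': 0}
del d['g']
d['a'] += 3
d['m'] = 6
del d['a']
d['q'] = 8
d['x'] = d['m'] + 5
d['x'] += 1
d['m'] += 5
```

{'m': 11, 'q': 8, 'x': 12}

del 'g' → {'a': 0}
d['a'] = 0+3 = 3 → {'a': 3}
d['m'] = 6 → {'a': 3, 'm': 6}
del 'a' → {'m': 6}
d['q'] = 8 → {'m': 6, 'q': 8}
d['x'] = d['m']+5 = 11 → {'m': 6, 'q': 8, 'x': 11}
d['x'] = 11+1 = 12 → {'m': 6, 'q': 8, 'x': 12}
d['m'] = 6+5 = 11 → {'m': 11, 'q': 8, 'x': 12}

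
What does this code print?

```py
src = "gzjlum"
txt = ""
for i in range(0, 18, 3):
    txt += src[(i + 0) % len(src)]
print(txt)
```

glglgl

i=0: add src[0]='g' → 'g'
i=3: add src[3]='l' → 'gl'
i=6: add src[0]='g' → 'glg'
i=9: add src[3]='l' → 'glgl'
i=12: add src[0]='g' → 'glglg'
i=15: add src[3]='l' → 'glglgl'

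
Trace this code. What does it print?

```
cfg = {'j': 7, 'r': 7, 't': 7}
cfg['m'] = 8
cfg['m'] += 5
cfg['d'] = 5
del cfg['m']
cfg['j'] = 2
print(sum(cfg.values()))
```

cfg['m'] = 8 → {'j': 7, 'r': 7, 't': 7, 'm': 8}
cfg['m'] = 8+5 = 13 → {'j': 7, 'r': 7, 't': 7, 'm': 13}
cfg['d'] = 5 → {'j': 7, 'r': 7, 't': 7, 'm': 13, 'd': 5}
del 'm' → {'j': 7, 'r': 7, 't': 7, 'd': 5}
cfg['j'] = 2 → {'j': 2, 'r': 7, 't': 7, 'd': 5}
sum of values = 21

21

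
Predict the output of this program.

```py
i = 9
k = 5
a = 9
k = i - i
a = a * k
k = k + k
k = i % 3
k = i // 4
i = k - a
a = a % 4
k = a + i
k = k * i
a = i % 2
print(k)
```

k = 9-9 = 0
a = 9*0 = 0
k = 0+0 = 0
k = 9%3 = 0
k = 9//4 = 2
i = 2-0 = 2
a = 0%4 = 0
k = 0+2 = 2
k = 2*2 = 4
a = 2%2 = 0

4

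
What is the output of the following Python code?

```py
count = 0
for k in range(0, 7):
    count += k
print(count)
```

21

k=0: count = 0+0 = 0
k=1: count = 0+1 = 1
k=2: count = 1+2 = 3
k=3: count = 3+3 = 6
k=4: count = 6+4 = 10
k=5: count = 10+5 = 15
k=6: count = 15+6 = 21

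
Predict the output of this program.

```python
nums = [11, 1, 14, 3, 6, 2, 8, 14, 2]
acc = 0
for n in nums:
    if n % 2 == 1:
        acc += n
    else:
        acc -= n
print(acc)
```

n=11: odd, acc = 0+11 = 11
n=1: odd, acc = 11+1 = 12
n=14: not odd, acc = 12-14 = -2
n=3: odd, acc = (-2)+3 = 1
n=6: not odd, acc = 1-6 = -5
n=2: not odd, acc = (-5)-2 = -7
n=8: not odd, acc = (-7)-8 = -15
n=14: not odd, acc = (-15)-14 = -29
n=2: not odd, acc = (-29)-2 = -31

-31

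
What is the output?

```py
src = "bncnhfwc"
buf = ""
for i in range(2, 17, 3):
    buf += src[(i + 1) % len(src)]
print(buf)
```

i=2: add src[3]='n' → 'n'
i=5: add src[6]='w' → 'nw'
i=8: add src[1]='n' → 'nwn'
i=11: add src[4]='h' → 'nwnh'
i=14: add src[7]='c' → 'nwnhc'

nwnhc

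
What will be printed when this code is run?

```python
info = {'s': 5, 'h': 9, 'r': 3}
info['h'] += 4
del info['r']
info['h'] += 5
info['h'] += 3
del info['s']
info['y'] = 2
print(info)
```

info['h'] = 9+4 = 13 → {'s': 5, 'h': 13, 'r': 3}
del 'r' → {'s': 5, 'h': 13}
info['h'] = 13+5 = 18 → {'s': 5, 'h': 18}
info['h'] = 18+3 = 21 → {'s': 5, 'h': 21}
del 's' → {'h': 21}
info['y'] = 2 → {'h': 21, 'y': 2}

{'h': 21, 'y': 2}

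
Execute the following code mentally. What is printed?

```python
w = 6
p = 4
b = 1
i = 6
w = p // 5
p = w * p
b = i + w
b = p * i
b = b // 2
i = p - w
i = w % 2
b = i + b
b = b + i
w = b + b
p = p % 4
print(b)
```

w = 4//5 = 0
p = 0*4 = 0
b = 6+0 = 6
b = 0*6 = 0
b = 0//2 = 0
i = 0-0 = 0
i = 0%2 = 0
b = 0+0 = 0
b = 0+0 = 0
w = 0+0 = 0
p = 0%4 = 0

0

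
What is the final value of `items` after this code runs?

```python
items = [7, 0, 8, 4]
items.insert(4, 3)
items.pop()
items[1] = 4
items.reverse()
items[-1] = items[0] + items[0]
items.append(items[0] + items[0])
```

insert 3 at 4 → [7, 0, 8, 4, 3]
pop() removes 3 → [7, 0, 8, 4]
items[1] = 4 → [7, 4, 8, 4]
reverse → [4, 8, 4, 7]
items[-1] = items[0]+items[0] = 4+4 = 8 → [4, 8, 4, 8]
append items[0]+items[0] = 4+4 = 8 → [4, 8, 4, 8, 8]

[4, 8, 4, 8, 8]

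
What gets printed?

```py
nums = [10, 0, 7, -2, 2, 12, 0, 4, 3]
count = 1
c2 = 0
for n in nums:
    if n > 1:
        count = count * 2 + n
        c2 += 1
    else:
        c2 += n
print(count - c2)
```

567

n=10: >1, count = 1*2+10 = 12; c2=1
n=0: not >1; c2=1
n=7: >1, count = 12*2+7 = 31; c2=2
n=-2: not >1; c2=0
n=2: >1, count = 31*2+2 = 64; c2=1
n=12: >1, count = 64*2+12 = 140; c2=2
n=0: not >1; c2=2
n=4: >1, count = 140*2+4 = 284; c2=3
n=3: >1, count = 284*2+3 = 571; c2=4
count-c2 = 571-4 = 567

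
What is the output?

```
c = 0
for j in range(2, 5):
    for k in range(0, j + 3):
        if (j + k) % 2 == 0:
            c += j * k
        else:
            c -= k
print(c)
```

j=2,k=0: even sum, c = 0+0 = 0
j=2,k=1: odd sum, c = 0-1 = -1
j=2,k=2: even sum, c = (-1)+4 = 3
j=2,k=3: odd sum, c = 3-3 = 0
j=2,k=4: even sum, c = 0+8 = 8
j=3,k=0: odd sum, c = 8-0 = 8
j=3,k=1: even sum, c = 8+3 = 11
j=3,k=2: odd sum, c = 11-2 = 9
j=3,k=3: even sum, c = 9+9 = 18
j=3,k=4: odd sum, c = 18-4 = 14
j=3,k=5: even sum, c = 14+15 = 29
j=4,k=0: even sum, c = 29+0 = 29
j=4,k=1: odd sum, c = 29-1 = 28
j=4,k=2: even sum, c = 28+8 = 36
j=4,k=3: odd sum, c = 36-3 = 33
j=4,k=4: even sum, c = 33+16 = 49
j=4,k=5: odd sum, c = 49-5 = 44
j=4,k=6: even sum, c = 44+24 = 68

68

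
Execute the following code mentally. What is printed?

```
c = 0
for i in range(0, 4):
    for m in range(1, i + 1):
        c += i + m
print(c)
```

24

i=1,m=1: c = 0+2 = 2
i=2,m=1: c = 2+3 = 5
i=2,m=2: c = 5+4 = 9
i=3,m=1: c = 9+4 = 13
i=3,m=2: c = 13+5 = 18
i=3,m=3: c = 18+6 = 24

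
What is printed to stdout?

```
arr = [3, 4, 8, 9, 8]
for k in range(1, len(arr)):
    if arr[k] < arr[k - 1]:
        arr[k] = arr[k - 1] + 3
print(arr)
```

[3, 4, 8, 9, 12]

k=1: 4>=3, unchanged → [3, 4, 8, 9, 8]
k=2: 8>=4, unchanged → [3, 4, 8, 9, 8]
k=3: 9>=8, unchanged → [3, 4, 8, 9, 8]
k=4: 8<9, arr[4] = 9+3 = 12 → [3, 4, 8, 9, 12]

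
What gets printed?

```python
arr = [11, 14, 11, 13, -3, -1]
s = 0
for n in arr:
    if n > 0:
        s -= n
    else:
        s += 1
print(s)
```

n=11: >0, s = 0-11 = -11
n=14: >0, s = (-11)-14 = -25
n=11: >0, s = (-25)-11 = -36
n=13: >0, s = (-36)-13 = -49
n=-3: not >0, s = (-49)+1 = -48
n=-1: not >0, s = (-48)+1 = -47

-47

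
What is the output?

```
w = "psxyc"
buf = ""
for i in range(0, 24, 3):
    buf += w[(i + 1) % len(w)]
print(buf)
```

i=0: add w[1]='s' → 's'
i=3: add w[4]='c' → 'sc'
i=6: add w[2]='x' → 'scx'
i=9: add w[0]='p' → 'scxp'
i=12: add w[3]='y' → 'scxpy'
i=15: add w[1]='s' → 'scxpys'
i=18: add w[4]='c' → 'scxpysc'
i=21: add w[2]='x' → 'scxpyscx'

scxpyscx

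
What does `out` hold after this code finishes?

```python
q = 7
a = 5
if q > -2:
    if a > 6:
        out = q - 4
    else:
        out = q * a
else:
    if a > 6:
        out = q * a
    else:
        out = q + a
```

35

q=7, a=5
q > -2 is True; a > 6 is False
→ out = q * a = 35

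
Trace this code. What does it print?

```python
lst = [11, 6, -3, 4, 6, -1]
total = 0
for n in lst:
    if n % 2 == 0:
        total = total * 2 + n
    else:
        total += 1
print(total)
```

51

n=11: not even, total = 0+1 = 1
n=6: even, total = 1*2+6 = 8
n=-3: not even, total = 8+1 = 9
n=4: even, total = 9*2+4 = 22
n=6: even, total = 22*2+6 = 50
n=-1: not even, total = 50+1 = 51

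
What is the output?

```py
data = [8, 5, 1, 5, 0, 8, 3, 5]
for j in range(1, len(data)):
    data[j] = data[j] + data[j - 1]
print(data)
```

[8, 13, 14, 19, 19, 27, 30, 35]

j=1: data[1] = 5+8 = 13 → [8, 13, 1, 5, 0, 8, 3, 5]
j=2: data[2] = 1+13 = 14 → [8, 13, 14, 5, 0, 8, 3, 5]
j=3: data[3] = 5+14 = 19 → [8, 13, 14, 19, 0, 8, 3, 5]
j=4: data[4] = 0+19 = 19 → [8, 13, 14, 19, 19, 8, 3, 5]
j=5: data[5] = 8+19 = 27 → [8, 13, 14, 19, 19, 27, 3, 5]
j=6: data[6] = 3+27 = 30 → [8, 13, 14, 19, 19, 27, 30, 5]
j=7: data[7] = 5+30 = 35 → [8, 13, 14, 19, 19, 27, 30, 35]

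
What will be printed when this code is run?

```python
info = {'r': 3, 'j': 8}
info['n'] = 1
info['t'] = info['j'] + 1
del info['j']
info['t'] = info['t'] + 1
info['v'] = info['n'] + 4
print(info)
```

info['n'] = 1 → {'r': 3, 'j': 8, 'n': 1}
info['t'] = info['j']+1 = 9 → {'r': 3, 'j': 8, 'n': 1, 't': 9}
del 'j' → {'r': 3, 'n': 1, 't': 9}
info['t'] = info['t']+1 = 10 → {'r': 3, 'n': 1, 't': 10}
info['v'] = info['n']+4 = 5 → {'r': 3, 'n': 1, 't': 10, 'v': 5}

{'r': 3, 'n': 1, 't': 10, 'v': 5}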